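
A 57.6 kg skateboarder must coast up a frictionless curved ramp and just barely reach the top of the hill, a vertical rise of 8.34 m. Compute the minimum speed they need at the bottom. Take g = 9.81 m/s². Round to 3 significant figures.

v = 12.8 m/s

At the top they are momentarily at rest, so all KE converts to PE: ½mv² = mgh
v = √(2gh) = √(2 × 9.81 × 8.34) = 12.79 m/s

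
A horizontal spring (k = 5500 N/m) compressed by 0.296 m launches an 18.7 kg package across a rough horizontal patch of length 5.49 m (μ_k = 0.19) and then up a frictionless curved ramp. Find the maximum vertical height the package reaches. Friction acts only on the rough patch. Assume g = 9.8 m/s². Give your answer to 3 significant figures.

h = 0.272 m

Spring energy: E₀ = ½kx² = ½(5500)(0.296)² = 240.94 J
Friction: W_f = μ_k mg d = (0.19)(18.7)(9.8)(5.49) = 191.2 J
Energy at base of ramp: E = 240.94 − 191.2 = 49.785 J
At max height all remaining energy is PE: mgh = E ⇒ h = E/(mg) = 49.785/(18.7 × 9.8) = 0.2717 m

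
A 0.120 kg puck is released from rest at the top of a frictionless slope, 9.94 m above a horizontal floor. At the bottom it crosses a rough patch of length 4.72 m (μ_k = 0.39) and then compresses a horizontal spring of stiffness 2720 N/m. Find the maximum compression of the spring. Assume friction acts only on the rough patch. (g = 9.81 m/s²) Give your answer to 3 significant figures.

Initial energy: E₁ = mgh = (0.120)(9.81)(9.94) = 11.701 J
Friction removes W_f = μ_k mg d = (0.39)(0.120)(9.81)(4.72) = 2.167 J
Energy reaching the spring: E = 11.701 − 2.167 = 9.5344 J
At max compression ½kx² = E ⇒ x = √(2E/k) = √(2 × 9.5344/2720) = 0.08373 m

x = 0.0837 m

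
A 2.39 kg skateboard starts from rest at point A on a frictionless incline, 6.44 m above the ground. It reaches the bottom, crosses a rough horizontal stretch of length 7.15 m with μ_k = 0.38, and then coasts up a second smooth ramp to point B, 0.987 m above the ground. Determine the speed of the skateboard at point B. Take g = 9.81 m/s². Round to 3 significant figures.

Energy at A: mgh₁ = (2.39)(9.81)(6.44) = 150.99 J
Friction loss: W_f = μ_k mg d = 63.70 J
At B: ½mv² + mgh₂ = mgh₁ − W_f
½mv² = 150.99 − 63.70 − 23.141 = 64.148 J
v = √(2 × 64.148/2.39) = 7.327 m/s

v = 7.33 m/s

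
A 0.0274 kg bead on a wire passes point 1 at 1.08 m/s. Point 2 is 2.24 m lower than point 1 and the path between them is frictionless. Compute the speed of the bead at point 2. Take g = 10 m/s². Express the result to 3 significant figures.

Mechanical energy is conserved (no friction): ½mv₀² + mgh = ½mv²
v² = v₀² + 2gh = (1.08)² + 2(10)(2.24) = 45.966
v = √45.966 = 6.780 m/s

v = 6.78 m/s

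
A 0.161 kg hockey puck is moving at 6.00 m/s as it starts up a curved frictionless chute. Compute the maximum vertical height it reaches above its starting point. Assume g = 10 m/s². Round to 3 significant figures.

h = 1.80 m

Setting KE at the bottom equal to PE gained: ½mv² = mgh
h = v²/(2g) = 6.00²/(2 × 10) = 1.800 m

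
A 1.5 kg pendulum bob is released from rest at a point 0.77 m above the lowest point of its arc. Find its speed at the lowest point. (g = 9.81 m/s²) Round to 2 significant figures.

v = 3.9 m/s

By conservation of mechanical energy, mgh = ½mv²
v = √(2gh) = √(2 × 9.81 × 0.77) = √15.107 = 3.887 m/s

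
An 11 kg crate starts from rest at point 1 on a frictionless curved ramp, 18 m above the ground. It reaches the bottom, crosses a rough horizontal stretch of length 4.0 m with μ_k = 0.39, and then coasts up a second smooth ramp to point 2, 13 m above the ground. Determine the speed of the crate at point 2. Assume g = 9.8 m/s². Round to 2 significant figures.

Energy at 1: mgh₁ = (11)(9.8)(18) = 1940.4 J
Friction loss: W_f = μ_k mg d = 168.2 J
At 2: ½mv² + mgh₂ = mgh₁ − W_f
½mv² = 1940.4 − 168.2 − 1401.4 = 370.83 J
v = √(2 × 370.83/11) = 8.211 m/s

v = 8.2 m/s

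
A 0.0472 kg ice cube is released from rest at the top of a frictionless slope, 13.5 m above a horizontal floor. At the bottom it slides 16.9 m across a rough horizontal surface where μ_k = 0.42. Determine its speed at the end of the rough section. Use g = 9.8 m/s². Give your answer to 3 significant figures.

Applying the work–energy principle:
mgh = ½mv² + μ_k m g d
W_f = μ_k mg d = (0.42)(0.0472)(9.8)(16.9) = 3.283 J
½mv² = mgh − W_f = 6.2446 − 3.283 = 2.9613 J
v = √(2 × 2.9613/0.0472) = 11.20 m/s

v = 11.2 m/s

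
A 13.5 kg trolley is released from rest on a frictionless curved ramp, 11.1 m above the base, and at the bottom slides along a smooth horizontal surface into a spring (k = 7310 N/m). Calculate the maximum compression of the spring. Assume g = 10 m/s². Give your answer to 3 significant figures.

Gravitational PE at the top equals spring PE at max compression: mgh = ½kx²
x = √(2mgh/k) = √(2 × 13.5 × 10 × 11.1 / 7310) = 0.6403 m

x = 0.640 m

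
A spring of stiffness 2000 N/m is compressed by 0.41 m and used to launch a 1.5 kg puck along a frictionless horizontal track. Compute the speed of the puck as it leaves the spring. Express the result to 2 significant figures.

The puck leaves the spring when the spring is at natural length, so ½kx² = ½mv²
v = x√(k/m) = 0.41 × √(2000/1.5) = 14.97 m/s

v = 15 m/s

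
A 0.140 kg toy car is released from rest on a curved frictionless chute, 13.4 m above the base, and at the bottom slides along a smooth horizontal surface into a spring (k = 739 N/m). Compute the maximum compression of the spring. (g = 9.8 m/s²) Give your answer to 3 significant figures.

At max compression the car is momentarily at rest: mgh = ½kx²
x = √(2mgh/k) = √(2 × 0.140 × 9.8 × 13.4 / 739) = 0.2231 m

x = 0.223 m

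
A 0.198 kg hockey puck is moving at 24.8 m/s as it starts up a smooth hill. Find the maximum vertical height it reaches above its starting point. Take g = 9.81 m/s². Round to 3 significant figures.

h = 31.3 m

By energy conservation, ½mv² = mgh
h = v²/(2g) = 24.8²/(2 × 9.81) = 31.35 m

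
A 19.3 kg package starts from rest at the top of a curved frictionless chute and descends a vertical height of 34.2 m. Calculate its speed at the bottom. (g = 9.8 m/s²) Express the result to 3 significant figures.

Mechanical energy is conserved (no friction): mgh = ½mv²
v = √(2gh) = √(2 × 9.8 × 34.2) = √670.32 = 25.89 m/s

v = 25.9 m/s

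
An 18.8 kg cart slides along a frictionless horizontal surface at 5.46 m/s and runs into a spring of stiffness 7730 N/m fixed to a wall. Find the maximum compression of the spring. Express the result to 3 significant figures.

x = 0.269 m

All KE is stored as spring PE at maximum compression: ½mv² = ½kx²
x = v√(m/k) = 5.46 × √(18.8/7730) = 0.2693 m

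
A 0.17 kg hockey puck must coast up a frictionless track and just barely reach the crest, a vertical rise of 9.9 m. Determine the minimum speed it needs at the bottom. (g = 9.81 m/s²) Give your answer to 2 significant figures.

At the top it is momentarily at rest, so all KE converts to PE: ½mv² = mgh
v = √(2gh) = √(2 × 9.81 × 9.9) = 13.94 m/s

v = 14 m/s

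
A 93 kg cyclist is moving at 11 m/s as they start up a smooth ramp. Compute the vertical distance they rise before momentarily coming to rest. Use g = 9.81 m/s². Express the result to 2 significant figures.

By energy conservation, ½mv² = mgh
h = v²/(2g) = 11²/(2 × 9.81) = 6.167 m

h = 6.2 m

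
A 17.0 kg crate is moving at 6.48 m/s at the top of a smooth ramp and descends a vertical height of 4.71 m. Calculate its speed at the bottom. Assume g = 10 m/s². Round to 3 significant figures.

Mechanical energy is conserved (no friction): ½mv₀² + mgh = ½mv²
v² = v₀² + 2gh = (6.48)² + 2(10)(4.71) = 136.19
v = √136.19 = 11.67 m/s

v = 11.7 m/s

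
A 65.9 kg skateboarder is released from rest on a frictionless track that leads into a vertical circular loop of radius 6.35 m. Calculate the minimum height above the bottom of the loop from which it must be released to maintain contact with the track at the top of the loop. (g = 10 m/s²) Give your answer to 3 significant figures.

At the top, for minimum speed gravity alone supplies the centripetal force: mg = mv_top²/r ⇒ v_top² = gr = 63.50 m²/s²
Energy conservation from release height h to the top (height 2r): mgh = ½mv_top² + mg(2r)
h = v_top²/(2g) + 2r = r/2 + 2r = 5r/2 = 15.88 m

h = 15.9 m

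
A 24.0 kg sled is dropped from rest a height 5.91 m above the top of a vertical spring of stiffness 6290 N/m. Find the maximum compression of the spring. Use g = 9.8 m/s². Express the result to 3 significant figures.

Take the reference level at the top of the uncompressed spring. At max compression the sled has fallen H + x and is momentarily at rest:
mg(H + x) = ½kx²
½(6290)x² − (24.0)(9.8)x − (24.0)(9.8)(5.91) = 0
3145x² − 235.2x − 1390 = 0
x = [235.2 + √(55319 + 1.7487e+07)]/(2 × 3145) = 0.7033 m

x = 0.703 m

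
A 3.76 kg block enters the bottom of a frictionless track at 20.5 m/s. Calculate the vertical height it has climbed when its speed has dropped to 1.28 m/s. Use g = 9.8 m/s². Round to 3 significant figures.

Conservation of energy: ½mv₁² = ½mv₂² + mgh
h = (v₁² − v₂²)/(2g) = (20.5² − 1.28²)/(2 × 9.8) = 21.36 m

h = 21.4 m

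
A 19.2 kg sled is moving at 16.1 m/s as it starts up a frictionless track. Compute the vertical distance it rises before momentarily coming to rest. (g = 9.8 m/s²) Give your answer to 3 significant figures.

h = 13.2 m

Setting KE at the bottom equal to PE gained: ½mv² = mgh
h = v²/(2g) = 16.1²/(2 × 9.8) = 13.23 m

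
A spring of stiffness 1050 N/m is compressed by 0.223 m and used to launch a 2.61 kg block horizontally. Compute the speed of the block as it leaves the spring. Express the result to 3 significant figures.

The block leaves the spring when the spring is at natural length, so ½kx² = ½mv²
v = x√(k/m) = 0.223 × √(1050/2.61) = 4.473 m/s

v = 4.47 m/s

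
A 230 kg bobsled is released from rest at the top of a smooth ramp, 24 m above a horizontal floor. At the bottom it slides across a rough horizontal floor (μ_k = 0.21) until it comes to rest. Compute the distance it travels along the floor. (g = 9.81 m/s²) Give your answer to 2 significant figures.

d = 110 m

Energy bookkeeping (friction removes W_f = μ_k N d):
At rest all PE has been dissipated by friction: mgh = μ_k m g d
d = h/μ_k = 24/0.21 = 114.3 m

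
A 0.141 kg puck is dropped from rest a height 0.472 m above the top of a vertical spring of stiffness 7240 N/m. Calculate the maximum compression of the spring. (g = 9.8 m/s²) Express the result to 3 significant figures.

Let x be the compression. The total drop is H + x, and the puck is instantaneously at rest at max compression, so energy conservation gives:
mg(H + x) = ½kx²
½(7240)x² − (0.141)(9.8)x − (0.141)(9.8)(0.472) = 0
3620x² − 1.382x − 0.6522 = 0
x = [1.382 + √(1.909 + 9444.0)]/(2 × 3620) = 0.01361 m

x = 0.0136 m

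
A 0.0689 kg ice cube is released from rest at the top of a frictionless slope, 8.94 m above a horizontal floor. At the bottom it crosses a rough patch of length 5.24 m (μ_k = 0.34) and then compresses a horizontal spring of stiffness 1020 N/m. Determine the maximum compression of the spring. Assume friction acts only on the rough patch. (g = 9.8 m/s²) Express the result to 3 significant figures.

x = 0.0974 m

Initial energy: E₁ = mgh = (0.0689)(9.8)(8.94) = 6.0365 J
Friction removes W_f = μ_k mg d = (0.34)(0.0689)(9.8)(5.24) = 1.203 J
Energy reaching the spring: E = 6.0365 − 1.203 = 4.8335 J
At max compression ½kx² = E ⇒ x = √(2E/k) = √(2 × 4.8335/1020) = 0.09735 m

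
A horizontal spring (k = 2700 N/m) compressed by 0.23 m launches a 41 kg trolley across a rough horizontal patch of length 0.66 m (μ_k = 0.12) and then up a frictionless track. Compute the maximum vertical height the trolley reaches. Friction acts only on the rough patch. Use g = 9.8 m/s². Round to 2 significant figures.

h = 0.099 m

Spring energy: E₀ = ½kx² = ½(2700)(0.23)² = 71.415 J
Friction: W_f = μ_k mg d = (0.12)(41)(9.8)(0.66) = 31.82 J
Energy at base of ramp: E = 71.415 − 31.82 = 39.592 J
At max height all remaining energy is PE: mgh = E ⇒ h = E/(mg) = 39.592/(41 × 9.8) = 0.09854 m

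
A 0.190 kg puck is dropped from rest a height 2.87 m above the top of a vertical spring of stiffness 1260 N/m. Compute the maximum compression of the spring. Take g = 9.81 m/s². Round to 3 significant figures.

Measuring PE from the top of the relaxed spring, at max compression the puck has dropped H + x with zero KE, so:
mg(H + x) = ½kx²
½(1260)x² − (0.190)(9.81)x − (0.190)(9.81)(2.87) = 0
630.0x² − 1.864x − 5.349 = 0
x = [1.864 + √(3.474 + 13480)]/(2 × 630.0) = 0.09364 m

x = 0.0936 m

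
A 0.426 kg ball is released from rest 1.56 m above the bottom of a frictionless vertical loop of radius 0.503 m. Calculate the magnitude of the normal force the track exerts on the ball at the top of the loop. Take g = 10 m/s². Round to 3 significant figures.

N = 5.12 N

Energy from release to top (height 2r): mgh = ½mv_top² + mg(2r)
v_top² = 2g(h − 2r) = 2(10)(1.56 − 1.006) = 11.080 m²/s²
At the top, both N and weight point toward the centre: N + mg = mv_top²/r
N = m(v_top²/r − g) = 0.426(11.080/0.503 − 10) = 5.124 N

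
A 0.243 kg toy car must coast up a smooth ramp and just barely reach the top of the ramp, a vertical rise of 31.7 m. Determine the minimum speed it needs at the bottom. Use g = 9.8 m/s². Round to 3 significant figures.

v = 24.9 m/s

At the top it is momentarily at rest, so all KE converts to PE: ½mv² = mgh
v = √(2gh) = √(2 × 9.8 × 31.7) = 24.93 m/s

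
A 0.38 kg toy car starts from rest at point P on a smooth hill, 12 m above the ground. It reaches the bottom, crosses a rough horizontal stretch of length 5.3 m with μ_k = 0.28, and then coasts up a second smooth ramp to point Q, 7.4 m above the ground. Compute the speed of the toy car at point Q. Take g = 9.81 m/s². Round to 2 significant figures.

v = 7.8 m/s

Energy at P: mgh₁ = (0.38)(9.81)(12) = 44.734 J
Friction loss: W_f = μ_k mg d = 5.532 J
At Q: ½mv² + mgh₂ = mgh₁ − W_f
½mv² = 44.734 − 5.532 − 27.586 = 11.616 J
v = √(2 × 11.616/0.38) = 7.819 m/s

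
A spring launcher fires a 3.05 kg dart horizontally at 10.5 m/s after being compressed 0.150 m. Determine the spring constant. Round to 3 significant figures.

½kx² = ½mv²
k = mv²/x² = (3.05)(10.5)²/(0.150)² = 14945 N/m

k = 14900 N/m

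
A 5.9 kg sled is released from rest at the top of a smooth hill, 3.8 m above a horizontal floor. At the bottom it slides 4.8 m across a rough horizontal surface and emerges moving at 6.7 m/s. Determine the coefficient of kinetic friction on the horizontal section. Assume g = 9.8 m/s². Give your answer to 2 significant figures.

Energy bookkeeping (friction removes W_f = μ_k N d):
mgh = ½mv² + μ_k m g d
mgh = 219.72 J; ½mv² = 132.43 J
W_f = 219.72 − 132.43 = 87.29 J
μ_k = W_f/(mg·d) = 87.29/(57.82 × 4.8) = 0.3145

μ_k = 0.31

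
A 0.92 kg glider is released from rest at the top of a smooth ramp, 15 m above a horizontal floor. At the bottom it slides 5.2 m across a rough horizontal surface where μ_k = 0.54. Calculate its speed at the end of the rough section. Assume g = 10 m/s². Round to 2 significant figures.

v = 16 m/s

Energy at the top = energy at the end + work done against friction:
mgh = ½mv² + μ_k m g d
W_f = μ_k mg d = (0.54)(0.92)(10)(5.2) = 25.83 J
½mv² = mgh − W_f = 138.00 − 25.83 = 112.17 J
v = √(2 × 112.17/0.92) = 15.62 m/s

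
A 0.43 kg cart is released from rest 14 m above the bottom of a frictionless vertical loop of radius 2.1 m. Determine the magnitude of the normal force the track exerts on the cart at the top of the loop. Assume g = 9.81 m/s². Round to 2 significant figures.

Energy from release to top (height 2r): mgh = ½mv_top² + mg(2r)
v_top² = 2g(h − 2r) = 2(9.81)(14 − 4.200) = 192.28 m²/s²
At the top, both N and weight point toward the centre: N + mg = mv_top²/r
N = m(v_top²/r − g) = 0.43(192.28/2.1 − 9.81) = 35.15 N

N = 35 N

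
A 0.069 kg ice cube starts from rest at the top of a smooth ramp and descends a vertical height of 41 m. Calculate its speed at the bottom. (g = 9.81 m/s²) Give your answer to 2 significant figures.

Equating total energy at the two states: mgh = ½mv²
v = √(2gh) = √(2 × 9.81 × 41) = √804.42 = 28.36 m/s

v = 28 m/s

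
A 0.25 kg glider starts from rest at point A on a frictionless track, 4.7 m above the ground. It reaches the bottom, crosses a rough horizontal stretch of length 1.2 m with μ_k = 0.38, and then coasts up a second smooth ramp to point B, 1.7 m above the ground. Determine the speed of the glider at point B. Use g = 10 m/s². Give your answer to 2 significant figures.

Energy at A: mgh₁ = (0.25)(10)(4.7) = 11.750 J
Friction loss: W_f = μ_k mg d = 1.140 J
At B: ½mv² + mgh₂ = mgh₁ − W_f
½mv² = 11.750 − 1.140 − 4.2500 = 6.3600 J
v = √(2 × 6.3600/0.25) = 7.133 m/s

v = 7.1 m/s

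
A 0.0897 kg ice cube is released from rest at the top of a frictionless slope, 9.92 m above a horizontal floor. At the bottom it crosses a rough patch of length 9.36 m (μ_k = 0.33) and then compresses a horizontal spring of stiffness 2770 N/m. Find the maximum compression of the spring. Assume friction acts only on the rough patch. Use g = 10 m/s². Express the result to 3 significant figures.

x = 0.0665 m

Initial energy: E₁ = mgh = (0.0897)(10)(9.92) = 8.8982 J
Friction removes W_f = μ_k mg d = (0.33)(0.0897)(10)(9.36) = 2.771 J
Energy reaching the spring: E = 8.8982 − 2.771 = 6.1276 J
At max compression ½kx² = E ⇒ x = √(2E/k) = √(2 × 6.1276/2770) = 0.06652 m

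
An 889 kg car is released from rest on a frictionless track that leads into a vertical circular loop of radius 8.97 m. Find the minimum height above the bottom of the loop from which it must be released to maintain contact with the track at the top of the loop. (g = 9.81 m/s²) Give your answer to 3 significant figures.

At the top, for minimum speed gravity alone supplies the centripetal force: mg = mv_top²/r ⇒ v_top² = gr = 88.00 m²/s²
Energy conservation from release height h to the top (height 2r): mgh = ½mv_top² + mg(2r)
h = v_top²/(2g) + 2r = r/2 + 2r = 5r/2 = 22.43 m

h = 22.4 m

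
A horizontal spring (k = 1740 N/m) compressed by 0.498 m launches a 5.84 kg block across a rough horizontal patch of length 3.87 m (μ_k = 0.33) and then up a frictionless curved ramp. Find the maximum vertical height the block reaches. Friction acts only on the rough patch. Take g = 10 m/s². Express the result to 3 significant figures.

h = 2.42 m

Spring energy: E₀ = ½kx² = ½(1740)(0.498)² = 215.76 J
Friction: W_f = μ_k mg d = (0.33)(5.84)(10)(3.87) = 74.58 J
Energy at base of ramp: E = 215.76 − 74.58 = 141.18 J
At max height all remaining energy is PE: mgh = E ⇒ h = E/(mg) = 141.18/(5.84 × 10) = 2.417 m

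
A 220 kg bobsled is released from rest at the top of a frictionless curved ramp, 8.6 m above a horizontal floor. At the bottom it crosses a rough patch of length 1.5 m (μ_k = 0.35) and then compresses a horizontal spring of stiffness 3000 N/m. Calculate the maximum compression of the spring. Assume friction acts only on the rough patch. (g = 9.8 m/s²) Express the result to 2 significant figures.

Initial energy: E₁ = mgh = (220)(9.8)(8.6) = 18542 J
Friction removes W_f = μ_k mg d = (0.35)(220)(9.8)(1.5) = 1132 J
Energy reaching the spring: E = 18542 − 1132 = 17410 J
At max compression ½kx² = E ⇒ x = √(2E/k) = √(2 × 17410/3000) = 3.407 m

x = 3.4 m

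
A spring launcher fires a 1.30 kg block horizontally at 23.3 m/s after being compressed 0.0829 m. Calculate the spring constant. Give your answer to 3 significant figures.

½kx² = ½mv²
k = mv²/x² = (1.30)(23.3)²/(0.0829)² = 102694 N/m

k = 103000 N/m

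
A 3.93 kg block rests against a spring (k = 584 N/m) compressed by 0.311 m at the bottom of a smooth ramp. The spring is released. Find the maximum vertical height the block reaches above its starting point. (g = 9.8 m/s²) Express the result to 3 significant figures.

h = 0.733 m

At maximum height the block is at rest, so ½kx² = mgh
h = kx²/(2mg) = (584)(0.311)²/(2 × 3.93 × 9.8) = 0.7333 m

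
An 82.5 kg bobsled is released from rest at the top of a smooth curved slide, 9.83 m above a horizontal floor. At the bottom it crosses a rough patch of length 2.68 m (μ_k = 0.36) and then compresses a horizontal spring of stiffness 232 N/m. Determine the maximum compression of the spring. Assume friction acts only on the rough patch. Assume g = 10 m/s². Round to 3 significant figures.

x = 7.94 m

Initial energy: E₁ = mgh = (82.5)(10)(9.83) = 8109.8 J
Friction removes W_f = μ_k mg d = (0.36)(82.5)(10)(2.68) = 796.0 J
Energy reaching the spring: E = 8109.8 − 796.0 = 7313.8 J
At max compression ½kx² = E ⇒ x = √(2E/k) = √(2 × 7313.8/232) = 7.940 m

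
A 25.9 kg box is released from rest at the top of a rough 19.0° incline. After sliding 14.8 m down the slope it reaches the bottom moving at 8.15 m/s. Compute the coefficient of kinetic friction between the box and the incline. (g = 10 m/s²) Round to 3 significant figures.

Energy balance down the incline: mg L sinθ − ½mv² = μ_k (mg cosθ) L
mgL sinθ = 1248.0 J; ½mv² = 860.17 J
W_f = 1248.0 − 860.17 = 387.8 J
μ_k = W_f/(mg cosθ · L) = 387.8/(244.9 × 14.8) = 0.1070

μ_k = 0.107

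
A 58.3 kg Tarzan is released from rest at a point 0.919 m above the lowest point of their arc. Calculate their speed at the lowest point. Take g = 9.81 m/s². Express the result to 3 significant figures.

v = 4.25 m/s

By conservation of mechanical energy, mgh = ½mv²
v = √(2gh) = √(2 × 9.81 × 0.919) = √18.031 = 4.246 m/s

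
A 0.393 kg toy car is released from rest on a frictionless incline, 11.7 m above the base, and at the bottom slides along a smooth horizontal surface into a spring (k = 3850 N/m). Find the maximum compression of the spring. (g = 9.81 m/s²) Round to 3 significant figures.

Energy conservation (no friction) from release to max compression: mgh = ½kx²
x = √(2mgh/k) = √(2 × 0.393 × 9.81 × 11.7 / 3850) = 0.1531 m

x = 0.153 m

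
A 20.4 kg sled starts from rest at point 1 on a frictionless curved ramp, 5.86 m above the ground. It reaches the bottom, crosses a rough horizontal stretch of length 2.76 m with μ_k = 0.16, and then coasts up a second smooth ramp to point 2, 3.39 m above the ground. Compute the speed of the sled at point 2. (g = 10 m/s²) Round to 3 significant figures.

Energy at 1: mgh₁ = (20.4)(10)(5.86) = 1195.4 J
Friction loss: W_f = μ_k mg d = 90.09 J
At 2: ½mv² + mgh₂ = mgh₁ − W_f
½mv² = 1195.4 − 90.09 − 691.56 = 413.79 J
v = √(2 × 413.79/20.4) = 6.369 m/s

v = 6.37 m/s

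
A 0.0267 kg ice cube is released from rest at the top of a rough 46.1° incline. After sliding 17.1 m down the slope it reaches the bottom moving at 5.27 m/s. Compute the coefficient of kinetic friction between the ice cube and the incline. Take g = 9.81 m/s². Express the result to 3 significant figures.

Energy balance down the incline: mg L sinθ − ½mv² = μ_k (mg cosθ) L
mgL sinθ = 3.2273 J; ½mv² = 0.37077 J
W_f = 3.2273 − 0.37077 = 2.857 J
μ_k = W_f/(mg cosθ · L) = 2.857/(0.1816 × 17.1) = 0.9198

μ_k = 0.920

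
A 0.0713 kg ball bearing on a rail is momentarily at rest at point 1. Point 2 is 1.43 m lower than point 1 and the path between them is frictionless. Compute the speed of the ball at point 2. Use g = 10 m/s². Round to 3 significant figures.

Equating total energy at the two states: mgh = ½mv²
The mass cancels from both sides.
v = √(2gh) = √(2 × 10 × 1.43) = √28.600 = 5.348 m/s

v = 5.35 m/s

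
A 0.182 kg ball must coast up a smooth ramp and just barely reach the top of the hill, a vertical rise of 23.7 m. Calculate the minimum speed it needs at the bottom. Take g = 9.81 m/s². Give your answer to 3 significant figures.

At the top it is momentarily at rest, so all KE converts to PE: ½mv² = mgh
v = √(2gh) = √(2 × 9.81 × 23.7) = 21.56 m/s

v = 21.6 m/s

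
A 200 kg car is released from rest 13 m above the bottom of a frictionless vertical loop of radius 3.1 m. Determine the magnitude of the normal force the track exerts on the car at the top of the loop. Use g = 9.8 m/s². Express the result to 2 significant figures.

N = 6600 N

Energy from release to top (height 2r): mgh = ½mv_top² + mg(2r)
v_top² = 2g(h − 2r) = 2(9.8)(13 − 6.200) = 133.28 m²/s²
At the top, both N and weight point toward the centre: N + mg = mv_top²/r
N = m(v_top²/r − g) = 200(133.28/3.1 − 9.8) = 6639 N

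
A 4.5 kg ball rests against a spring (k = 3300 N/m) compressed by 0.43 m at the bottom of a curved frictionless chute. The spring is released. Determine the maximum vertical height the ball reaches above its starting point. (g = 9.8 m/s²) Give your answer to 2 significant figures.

At maximum height the ball is at rest, so ½kx² = mgh
h = kx²/(2mg) = (3300)(0.43)²/(2 × 4.5 × 9.8) = 6.918 m

h = 6.9 m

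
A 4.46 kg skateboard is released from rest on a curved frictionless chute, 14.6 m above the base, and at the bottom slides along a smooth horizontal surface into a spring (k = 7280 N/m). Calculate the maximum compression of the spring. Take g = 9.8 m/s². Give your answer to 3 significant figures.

Gravitational PE at the top equals spring PE at max compression: mgh = ½kx²
x = √(2mgh/k) = √(2 × 4.46 × 9.8 × 14.6 / 7280) = 0.4187 m

x = 0.419 m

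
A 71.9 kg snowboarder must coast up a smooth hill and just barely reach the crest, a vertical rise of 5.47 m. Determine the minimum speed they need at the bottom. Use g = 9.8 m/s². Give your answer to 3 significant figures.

v = 10.4 m/s

At the top they are momentarily at rest, so all KE converts to PE: ½mv² = mgh
v = √(2gh) = √(2 × 9.8 × 5.47) = 10.35 m/s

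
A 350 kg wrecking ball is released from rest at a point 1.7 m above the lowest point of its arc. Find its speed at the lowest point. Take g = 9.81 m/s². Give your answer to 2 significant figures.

By conservation of mechanical energy, mgh = ½mv²
v = √(2gh) = √(2 × 9.81 × 1.7) = √33.354 = 5.775 m/s

v = 5.8 m/s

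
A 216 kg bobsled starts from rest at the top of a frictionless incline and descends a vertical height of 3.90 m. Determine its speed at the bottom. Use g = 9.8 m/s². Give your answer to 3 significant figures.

v = 8.74 m/s

Equating total energy at the two states: mgh = ½mv²
v = √(2gh) = √(2 × 9.8 × 3.90) = √76.440 = 8.743 m/s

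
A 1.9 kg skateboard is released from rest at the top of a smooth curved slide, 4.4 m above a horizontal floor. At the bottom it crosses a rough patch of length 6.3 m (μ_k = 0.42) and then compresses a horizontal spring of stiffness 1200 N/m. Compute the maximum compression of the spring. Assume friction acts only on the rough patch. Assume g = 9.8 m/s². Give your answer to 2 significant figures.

Initial energy: E₁ = mgh = (1.9)(9.8)(4.4) = 81.928 J
Friction removes W_f = μ_k mg d = (0.42)(1.9)(9.8)(6.3) = 49.27 J
Energy reaching the spring: E = 81.928 − 49.27 = 32.659 J
At max compression ½kx² = E ⇒ x = √(2E/k) = √(2 × 32.659/1200) = 0.2333 m

x = 0.23 m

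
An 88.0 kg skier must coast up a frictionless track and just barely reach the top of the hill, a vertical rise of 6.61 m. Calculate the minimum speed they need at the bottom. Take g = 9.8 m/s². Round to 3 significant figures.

At the top they are momentarily at rest, so all KE converts to PE: ½mv² = mgh
v = √(2gh) = √(2 × 9.8 × 6.61) = 11.38 m/s

v = 11.4 m/s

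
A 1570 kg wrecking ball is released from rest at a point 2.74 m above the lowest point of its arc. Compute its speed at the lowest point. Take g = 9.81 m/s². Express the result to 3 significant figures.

v = 7.33 m/s

By conservation of mechanical energy, mgh = ½mv²
v = √(2gh) = √(2 × 9.81 × 2.74) = √53.759 = 7.332 m/s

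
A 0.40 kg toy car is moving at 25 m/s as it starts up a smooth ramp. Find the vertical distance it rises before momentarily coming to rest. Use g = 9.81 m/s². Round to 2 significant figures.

By energy conservation, ½mv² = mgh
h = v²/(2g) = 25²/(2 × 9.81) = 31.86 m

h = 32 m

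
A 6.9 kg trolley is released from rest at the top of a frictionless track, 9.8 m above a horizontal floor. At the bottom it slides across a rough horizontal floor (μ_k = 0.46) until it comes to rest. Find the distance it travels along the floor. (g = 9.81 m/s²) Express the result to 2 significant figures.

Energy at the top = energy at the end + work done against friction:
At rest all PE has been dissipated by friction: mgh = μ_k m g d
d = h/μ_k = 9.8/0.46 = 21.30 m

d = 21 m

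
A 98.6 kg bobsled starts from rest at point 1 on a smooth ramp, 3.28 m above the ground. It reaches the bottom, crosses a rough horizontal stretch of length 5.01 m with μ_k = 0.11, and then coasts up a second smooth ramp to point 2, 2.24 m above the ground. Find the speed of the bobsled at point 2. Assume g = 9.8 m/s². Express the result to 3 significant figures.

Energy at 1: mgh₁ = (98.6)(9.8)(3.28) = 3169.4 J
Friction loss: W_f = μ_k mg d = 532.5 J
At 2: ½mv² + mgh₂ = mgh₁ − W_f
½mv² = 3169.4 − 532.5 − 2164.5 = 472.41 J
v = √(2 × 472.41/98.6) = 3.096 m/s

v = 3.10 m/s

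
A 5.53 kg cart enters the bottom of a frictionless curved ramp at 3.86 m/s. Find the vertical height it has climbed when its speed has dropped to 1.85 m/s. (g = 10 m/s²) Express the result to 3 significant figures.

Conservation of energy: ½mv₁² = ½mv₂² + mgh
h = (v₁² − v₂²)/(2g) = (3.86² − 1.85²)/(2 × 10) = 0.5739 m

h = 0.574 m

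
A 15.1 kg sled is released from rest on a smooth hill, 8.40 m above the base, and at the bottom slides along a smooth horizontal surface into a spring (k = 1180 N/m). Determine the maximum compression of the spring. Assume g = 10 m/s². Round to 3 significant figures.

x = 1.47 m

At max compression the sled is momentarily at rest: mgh = ½kx²
x = √(2mgh/k) = √(2 × 15.1 × 10 × 8.40 / 1180) = 1.466 m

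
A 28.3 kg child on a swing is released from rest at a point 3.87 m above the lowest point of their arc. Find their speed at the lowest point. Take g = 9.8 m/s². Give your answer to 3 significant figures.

Energy conservation between the two points: mgh = ½mv²
v = √(2gh) = √(2 × 9.8 × 3.87) = √75.852 = 8.709 m/s

v = 8.71 m/s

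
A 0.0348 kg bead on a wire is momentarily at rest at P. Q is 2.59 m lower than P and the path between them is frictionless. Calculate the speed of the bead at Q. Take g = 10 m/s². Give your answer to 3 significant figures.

Mechanical energy is conserved (no friction): mgh = ½mv²
v = √(2gh) = √(2 × 10 × 2.59) = √51.800 = 7.197 m/s

v = 7.20 m/s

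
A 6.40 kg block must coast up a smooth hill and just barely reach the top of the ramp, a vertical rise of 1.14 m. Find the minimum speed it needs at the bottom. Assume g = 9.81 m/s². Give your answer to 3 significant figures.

At the top it is momentarily at rest, so all KE converts to PE: ½mv² = mgh
v = √(2gh) = √(2 × 9.81 × 1.14) = 4.729 m/s

v = 4.73 m/s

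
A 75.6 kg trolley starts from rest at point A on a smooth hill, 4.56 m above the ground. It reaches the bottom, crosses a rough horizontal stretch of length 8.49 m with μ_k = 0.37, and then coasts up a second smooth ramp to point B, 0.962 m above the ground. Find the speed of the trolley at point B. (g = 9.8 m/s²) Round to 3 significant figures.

Energy at A: mgh₁ = (75.6)(9.8)(4.56) = 3378.4 J
Friction loss: W_f = μ_k mg d = 2327 J
At B: ½mv² + mgh₂ = mgh₁ − W_f
½mv² = 3378.4 − 2327 − 712.73 = 338.36 J
v = √(2 × 338.36/75.6) = 2.992 m/s

v = 2.99 m/s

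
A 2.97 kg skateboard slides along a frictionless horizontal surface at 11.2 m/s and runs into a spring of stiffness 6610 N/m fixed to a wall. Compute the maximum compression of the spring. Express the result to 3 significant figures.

x = 0.237 m

Conservation of energy between contact and max compression: ½mv² = ½kx²
x = v√(m/k) = 11.2 × √(2.97/6610) = 0.2374 m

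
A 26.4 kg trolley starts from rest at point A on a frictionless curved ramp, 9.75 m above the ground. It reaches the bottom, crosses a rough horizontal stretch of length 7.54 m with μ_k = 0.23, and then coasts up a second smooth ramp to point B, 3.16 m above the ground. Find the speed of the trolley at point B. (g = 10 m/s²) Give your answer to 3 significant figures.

Energy at A: mgh₁ = (26.4)(10)(9.75) = 2574.0 J
Friction loss: W_f = μ_k mg d = 457.8 J
At B: ½mv² + mgh₂ = mgh₁ − W_f
½mv² = 2574.0 − 457.8 − 834.24 = 1281.9 J
v = √(2 × 1281.9/26.4) = 9.855 m/s

v = 9.85 m/s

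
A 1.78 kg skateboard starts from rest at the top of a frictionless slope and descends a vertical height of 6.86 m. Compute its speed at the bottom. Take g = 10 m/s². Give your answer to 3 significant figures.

v = 11.7 m/s

By conservation of mechanical energy, mgh = ½mv²
The mass cancels from both sides.
v = √(2gh) = √(2 × 10 × 6.86) = √137.20 = 11.71 m/s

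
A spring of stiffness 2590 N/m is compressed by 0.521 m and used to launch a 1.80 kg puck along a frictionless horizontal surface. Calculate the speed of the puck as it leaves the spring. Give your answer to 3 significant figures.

Spring PE converts entirely to kinetic energy: ½kx² = ½mv²
v = x√(k/m) = 0.521 × √(2590/1.80) = 19.76 m/s

v = 19.8 m/s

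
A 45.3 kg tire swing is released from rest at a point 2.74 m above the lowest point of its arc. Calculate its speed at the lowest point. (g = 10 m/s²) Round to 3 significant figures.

Mechanical energy is conserved (no friction): mgh = ½mv²
v = √(2gh) = √(2 × 10 × 2.74) = √54.800 = 7.403 m/s

v = 7.40 m/s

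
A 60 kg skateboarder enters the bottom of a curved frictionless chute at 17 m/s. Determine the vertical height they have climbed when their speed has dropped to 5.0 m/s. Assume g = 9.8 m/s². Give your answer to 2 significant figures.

h = 13 m

Conservation of energy: ½mv₁² = ½mv₂² + mgh
h = (v₁² − v₂²)/(2g) = (17² − 5.0²)/(2 × 9.8) = 13.47 m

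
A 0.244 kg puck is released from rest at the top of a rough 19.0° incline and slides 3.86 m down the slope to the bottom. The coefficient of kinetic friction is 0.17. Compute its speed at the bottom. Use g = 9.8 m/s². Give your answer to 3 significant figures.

Energy: mgh = ½mv² + W_f, with h = L sinθ and W_f = μ_k (mg cosθ) L
mgh = mgL sinθ = (0.244)(9.8)(3.86)sin19.0° = 3.0050 J
W_f = μ_k mg cosθ · L = (0.17)(0.244)(9.8)cos19.0°·3.86 = 1.484 J
½mv² = 3.0050 − 1.484 = 1.5214 J
v = √(2 × 1.5214/0.244) = 3.531 m/s

v = 3.53 m/s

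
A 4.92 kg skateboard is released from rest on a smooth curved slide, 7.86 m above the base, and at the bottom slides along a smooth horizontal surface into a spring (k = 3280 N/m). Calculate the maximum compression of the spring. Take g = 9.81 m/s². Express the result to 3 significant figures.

At max compression the skateboard is momentarily at rest: mgh = ½kx²
x = √(2mgh/k) = √(2 × 4.92 × 9.81 × 7.86 / 3280) = 0.4810 m

x = 0.481 m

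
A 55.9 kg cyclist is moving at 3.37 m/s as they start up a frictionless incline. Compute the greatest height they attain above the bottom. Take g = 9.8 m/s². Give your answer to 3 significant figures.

h = 0.579 m

Setting KE at the bottom equal to PE gained: ½mv² = mgh
h = v²/(2g) = 3.37²/(2 × 9.8) = 0.5794 m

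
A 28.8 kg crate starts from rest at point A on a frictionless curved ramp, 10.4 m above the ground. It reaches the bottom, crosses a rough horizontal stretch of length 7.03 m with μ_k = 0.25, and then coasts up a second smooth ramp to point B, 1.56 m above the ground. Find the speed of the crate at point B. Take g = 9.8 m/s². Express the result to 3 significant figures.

Energy at A: mgh₁ = (28.8)(9.8)(10.4) = 2935.3 J
Friction loss: W_f = μ_k mg d = 496.0 J
At B: ½mv² + mgh₂ = mgh₁ − W_f
½mv² = 2935.3 − 496.0 − 440.29 = 1999.0 J
v = √(2 × 1999.0/28.8) = 11.78 m/s

v = 11.8 m/s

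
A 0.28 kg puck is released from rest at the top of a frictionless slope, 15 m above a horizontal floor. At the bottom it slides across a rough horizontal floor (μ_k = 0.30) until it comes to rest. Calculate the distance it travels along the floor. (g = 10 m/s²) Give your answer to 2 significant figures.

d = 50 m

Applying the work–energy principle:
At rest all PE has been dissipated by friction: mgh = μ_k m g d
d = h/μ_k = 15/0.30 = 50.00 m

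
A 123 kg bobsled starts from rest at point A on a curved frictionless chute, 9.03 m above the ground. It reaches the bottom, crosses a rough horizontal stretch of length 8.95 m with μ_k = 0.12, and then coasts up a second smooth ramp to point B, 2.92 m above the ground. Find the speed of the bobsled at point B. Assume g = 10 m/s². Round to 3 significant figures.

Energy at A: mgh₁ = (123)(10)(9.03) = 11107 J
Friction loss: W_f = μ_k mg d = 1321 J
At B: ½mv² + mgh₂ = mgh₁ − W_f
½mv² = 11107 − 1321 − 3591.6 = 6194.3 J
v = √(2 × 6194.3/123) = 10.04 m/s

v = 10.0 m/s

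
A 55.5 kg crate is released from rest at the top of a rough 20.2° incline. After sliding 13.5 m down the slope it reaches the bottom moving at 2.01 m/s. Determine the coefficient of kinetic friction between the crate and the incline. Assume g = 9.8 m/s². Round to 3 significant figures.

Energy balance down the incline: mg L sinθ − ½mv² = μ_k (mg cosθ) L
mgL sinθ = 2535.4 J; ½mv² = 112.11 J
W_f = 2535.4 − 112.11 = 2423 J
μ_k = W_f/(mg cosθ · L) = 2423/(510.4 × 13.5) = 0.3517

μ_k = 0.352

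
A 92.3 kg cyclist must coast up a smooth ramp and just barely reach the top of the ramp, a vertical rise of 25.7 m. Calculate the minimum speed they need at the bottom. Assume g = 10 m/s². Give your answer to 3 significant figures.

At the top they are momentarily at rest, so all KE converts to PE: ½mv² = mgh
v = √(2gh) = √(2 × 10 × 25.7) = 22.67 m/s

v = 22.7 m/s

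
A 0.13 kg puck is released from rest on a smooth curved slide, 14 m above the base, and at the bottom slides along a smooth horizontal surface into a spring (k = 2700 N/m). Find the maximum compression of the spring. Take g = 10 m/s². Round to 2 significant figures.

x = 0.12 m

Energy conservation (no friction) from release to max compression: mgh = ½kx²
x = √(2mgh/k) = √(2 × 0.13 × 10 × 14 / 2700) = 0.1161 m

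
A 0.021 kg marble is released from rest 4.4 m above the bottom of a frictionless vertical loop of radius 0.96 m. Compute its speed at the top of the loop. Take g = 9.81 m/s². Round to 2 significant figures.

Energy conservation: mgh = ½mv_top² + mg(2r)
v_top² = 2g(h − 2r) = 2(9.81)(4.4 − 1.920) = 48.66
v_top = 6.975 m/s

v = 7.0 m/s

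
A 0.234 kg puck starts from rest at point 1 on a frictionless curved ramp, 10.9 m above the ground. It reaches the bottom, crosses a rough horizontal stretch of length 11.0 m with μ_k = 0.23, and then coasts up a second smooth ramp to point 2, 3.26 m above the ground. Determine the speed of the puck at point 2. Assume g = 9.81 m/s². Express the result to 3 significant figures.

v = 10.0 m/s

Energy at 1: mgh₁ = (0.234)(9.81)(10.9) = 25.021 J
Friction loss: W_f = μ_k mg d = 5.808 J
At 2: ½mv² + mgh₂ = mgh₁ − W_f
½mv² = 25.021 − 5.808 − 7.4835 = 11.730 J
v = √(2 × 11.730/0.234) = 10.01 m/s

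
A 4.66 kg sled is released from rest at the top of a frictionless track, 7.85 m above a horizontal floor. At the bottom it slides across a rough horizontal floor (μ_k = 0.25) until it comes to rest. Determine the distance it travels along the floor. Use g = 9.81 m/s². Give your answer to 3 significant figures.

Energy at the top = energy at the end + work done against friction:
At rest all PE has been dissipated by friction: mgh = μ_k m g d
d = h/μ_k = 7.85/0.25 = 31.40 m

d = 31.4 m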